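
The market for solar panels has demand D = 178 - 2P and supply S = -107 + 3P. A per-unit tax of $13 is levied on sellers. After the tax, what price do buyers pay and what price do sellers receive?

Pre-tax equilibrium: P* = 57, Q* = 64.
Tax on sellers shifts supply to S = -107 + 3(P − 13) = -146 + 3P.
178 - 2P = -146 + 3P gives buyer price Pb = 64.8; sellers receive Ps = 64.8 − 13 = 51.8.
New quantity: Q = 178 − 2(64.8) = 48.4.

Buyers pay $64.8, sellers receive $51.8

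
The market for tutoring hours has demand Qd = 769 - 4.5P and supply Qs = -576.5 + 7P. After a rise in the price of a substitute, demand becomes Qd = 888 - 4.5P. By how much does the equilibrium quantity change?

ΔQ = 1666/23

Original equilibrium: P* = 117, Q* = 242.5.
New equilibrium: 888 - 4.5P = -576.5 + 7P, so 1464.5 = 11.5P and P' = 2929/23; Q' = 888 − 4.5(2929/23) = 14487/46.
Change in quantity: 14487/46 − 242.5 = 1666/23.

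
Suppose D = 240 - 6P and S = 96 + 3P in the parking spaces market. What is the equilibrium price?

P* = 16

Set D = S: 240 - 6P = 96 + 3P.
144 = 9P, so P* = 16.
Q* = 240 − 6(16) = 144.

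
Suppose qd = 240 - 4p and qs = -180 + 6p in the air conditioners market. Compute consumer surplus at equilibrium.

Consumer surplus = 648

Equilibrium: 240 - 4p = -180 + 6p gives p* = 42, q* = 72.
Demand choke price (qd = 0): p = 60.
CS = ½(60 − 42)(72) = 648.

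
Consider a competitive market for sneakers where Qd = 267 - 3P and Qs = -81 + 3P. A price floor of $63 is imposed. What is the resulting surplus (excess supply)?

Surplus = 30

Equilibrium price would be P* = 58, so the floor at 63 binds.
At P = 63: Qd = 78, Qs = 108.
Surplus = 108 − 78 = 30.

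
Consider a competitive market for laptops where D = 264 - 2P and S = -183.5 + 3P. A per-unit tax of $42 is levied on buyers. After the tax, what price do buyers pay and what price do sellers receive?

Pre-tax equilibrium: P* = 89.5, Q* = 85.
Tax on buyers shifts demand to D = 264 − 2(P + 42) = 180 - 2P.
180 - 2P = -183.5 + 3P gives seller price Ps = 72.7; buyers pay Pb = 72.7 + 42 = 114.7.
New quantity: Q = 264 − 2(114.7) = 34.6.

Buyers pay $114.7, sellers receive $72.7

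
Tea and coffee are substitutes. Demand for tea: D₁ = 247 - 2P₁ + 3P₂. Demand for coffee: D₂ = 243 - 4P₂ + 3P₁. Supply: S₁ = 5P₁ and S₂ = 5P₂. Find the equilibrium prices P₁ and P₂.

P₁ = 164/3, P₂ = 407/9

Market 1: 247 - 2P₁ + 3P₂ = 5P₁ → 7P₁ - 3P₂ = 247.
Market 2: 9P₂ - 3P₁ = 243.
Eliminating P₂: 9×(1) + 3×(2) gives 54P₁ = 2952, so P₁ = 164/3.
Back-substitute into (2): P₂ = (243 + 3×164/3) / 9 = 407/9.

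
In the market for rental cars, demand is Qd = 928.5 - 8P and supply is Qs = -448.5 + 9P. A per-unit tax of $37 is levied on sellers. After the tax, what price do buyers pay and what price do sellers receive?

Pre-tax equilibrium: P* = 81, Q* = 280.5.
Tax on sellers shifts supply to Qs = -448.5 + 9(P − 37) = -781.5 + 9P.
928.5 - 8P = -781.5 + 9P gives buyer price Pb = 1710/17; sellers receive Ps = 1710/17 − 37 = 1081/17.
New quantity: Q = 928.5 − 8(1710/17) = 4209/34.

Buyers pay 1710/17, sellers receive 1081/17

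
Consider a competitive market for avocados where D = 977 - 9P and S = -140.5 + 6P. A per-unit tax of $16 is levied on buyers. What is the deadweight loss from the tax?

Pre-tax equilibrium: P* = 74.5, Q* = 306.5.
Tax on buyers shifts demand to D = 977 − 9(P + 16) = 833 - 9P.
833 - 9P = -140.5 + 6P gives seller price Ps = 64.9; buyers pay Pb = 64.9 + 16 = 80.9.
New quantity: Q = 977 − 9(80.9) = 248.9.
DWL = ½ × 16 × (306.5 − 248.9) = 460.8.

Deadweight loss = 460.8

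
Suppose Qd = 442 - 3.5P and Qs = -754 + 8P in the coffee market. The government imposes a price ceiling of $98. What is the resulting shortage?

Shortage = 69

Equilibrium price would be P* = 104, so the ceiling at 98 binds.
At P = 98: Qd = 442 − 3.5(98) = 99, Qs = -754 + 8(98) = 30.
Shortage = 99 − 30 = 69.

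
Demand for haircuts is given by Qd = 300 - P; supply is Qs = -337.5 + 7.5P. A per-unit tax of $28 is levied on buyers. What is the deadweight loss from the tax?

Deadweight loss = 5880/17

Pre-tax equilibrium: P* = 75, Q* = 225.
Tax on buyers shifts demand to Qd = 300 − 1(P + 28) = 272 - P.
272 - P = -337.5 + 7.5P gives seller price Ps = 1219/17; buyers pay Pb = 1219/17 + 28 = 1695/17.
New quantity: Q = 300 − 1(1695/17) = 3405/17.
DWL = ½ × 28 × (225 − 3405/17) = 5880/17.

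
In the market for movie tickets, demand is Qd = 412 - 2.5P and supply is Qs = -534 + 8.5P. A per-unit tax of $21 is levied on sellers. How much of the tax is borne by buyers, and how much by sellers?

Pre-tax equilibrium: P* = 86, Q* = 197.
Tax on sellers shifts supply to Qs = -534 + 8.5(P − 21) = -712.5 + 8.5P.
412 - 2.5P = -712.5 + 8.5P gives buyer price Pb = 2249/22; sellers receive Ps = 2249/22 − 21 = 1787/22.
New quantity: Q = 412 − 2.5(2249/22) = 6883/44.
Buyer burden = 2249/22 − 86 = 357/22; seller burden = 86 − 1787/22 = 105/22.

Buyers bear 357/22, sellers bear 105/22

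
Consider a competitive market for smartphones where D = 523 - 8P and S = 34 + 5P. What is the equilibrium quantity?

Q* = 2887/13

Set D = S: 523 - 8P = 34 + 5P.
489 = 13P, so P* = 489/13.
Q* = 523 − 8(489/13) = 2887/13.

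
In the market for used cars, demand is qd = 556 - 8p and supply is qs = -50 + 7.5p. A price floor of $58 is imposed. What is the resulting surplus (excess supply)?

Surplus = 293

Equilibrium price would be p* = 1212/31, so the floor at 58 binds.
At p = 58: qd = 92, qs = 385.
Surplus = 385 − 92 = 293.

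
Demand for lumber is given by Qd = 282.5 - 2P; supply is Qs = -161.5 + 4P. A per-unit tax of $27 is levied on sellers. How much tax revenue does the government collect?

Tax revenue = 2659.5

Pre-tax equilibrium: P* = 74, Q* = 134.5.
Tax on sellers shifts supply to Qs = -161.5 + 4(P − 27) = -269.5 + 4P.
282.5 - 2P = -269.5 + 4P gives buyer price Pb = 92; sellers receive Ps = 92 − 27 = 65.
New quantity: Q = 282.5 − 2(92) = 98.5.
Revenue = 27 × 98.5 = 2659.5.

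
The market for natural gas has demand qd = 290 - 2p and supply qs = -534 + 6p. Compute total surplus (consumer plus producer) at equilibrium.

Equilibrium: 290 - 2p = -534 + 6p gives p* = 103, q* = 84.
Demand choke price: p = 145; supply starts at p = 89.
CS = ½(145 − 103)(84) = 1764; PS = ½(103 − 89)(84) = 588.

Total surplus = 2352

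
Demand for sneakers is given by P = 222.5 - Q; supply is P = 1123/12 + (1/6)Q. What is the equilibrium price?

Set the two price expressions equal: 222.5 - Q = 1123/12 + (1/6)Q.
1547/12 = (7/6)Q, so Q* = 110.5.
P* = 222.5 − (1)(110.5) = 112.

P* = 112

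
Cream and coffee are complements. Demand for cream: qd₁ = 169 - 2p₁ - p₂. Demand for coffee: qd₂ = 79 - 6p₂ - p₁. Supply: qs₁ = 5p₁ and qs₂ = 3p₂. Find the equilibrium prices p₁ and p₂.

Market 1: 169 - 2p₁ - p₂ = 5p₁ → 7p₁ + p₂ = 169.
Market 2: 9p₂ + p₁ = 79.
Eliminating p₂: 9×(1) − 1×(2) gives 62p₁ = 1442, so p₁ = 721/31.
Back-substitute into (2): p₂ = (79 − 1×721/31) / 9 = 192/31.

p₁ = 721/31, p₂ = 192/31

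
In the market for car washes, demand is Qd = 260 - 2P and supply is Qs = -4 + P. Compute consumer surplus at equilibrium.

Equilibrium: 260 - 2P = -4 + P gives P* = 88, Q* = 84.
Demand choke price (Qd = 0): P = 130.
CS = ½(130 − 88)(84) = 1764.

Consumer surplus = 1764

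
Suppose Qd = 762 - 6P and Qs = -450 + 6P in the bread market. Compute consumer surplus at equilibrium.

Equilibrium: 762 - 6P = -450 + 6P gives P* = 101, Q* = 156.
Demand choke price (Qd = 0): P = 127.
CS = ½(127 − 101)(156) = 2028.

Consumer surplus = 2028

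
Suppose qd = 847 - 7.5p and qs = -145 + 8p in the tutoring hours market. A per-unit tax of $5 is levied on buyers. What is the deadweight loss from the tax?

Deadweight loss = 1500/31

Pre-tax equilibrium: p* = 64, q* = 367.
Tax on buyers shifts demand to qd = 847 − 7.5(p + 5) = 809.5 - 7.5p.
809.5 - 7.5p = -145 + 8p gives seller price ps = 1909/31; buyers pay pb = 1909/31 + 5 = 2064/31.
New quantity: q = 847 − 7.5(2064/31) = 10777/31.
DWL = ½ × 5 × (367 − 10777/31) = 1500/31.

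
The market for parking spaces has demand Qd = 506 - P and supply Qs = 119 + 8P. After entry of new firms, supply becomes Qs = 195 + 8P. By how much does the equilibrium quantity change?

Original equilibrium: P* = 43, Q* = 463.
New equilibrium: 506 - P = 195 + 8P, so 311 = 9P and P' = 311/9; Q' = 506 − 1(311/9) = 4243/9.
Change in quantity: 4243/9 − 463 = 76/9.

ΔQ = 76/9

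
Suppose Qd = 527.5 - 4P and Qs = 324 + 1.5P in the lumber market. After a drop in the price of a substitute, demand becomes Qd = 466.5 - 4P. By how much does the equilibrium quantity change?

Original equilibrium: P* = 37, Q* = 379.5.
New equilibrium: 466.5 - 4P = 324 + 1.5P, so 142.5 = 5.5P and P' = 285/11; Q' = 466.5 − 4(285/11) = 7983/22.
Change in quantity: 7983/22 − 379.5 = -183/11.

ΔQ = -183/11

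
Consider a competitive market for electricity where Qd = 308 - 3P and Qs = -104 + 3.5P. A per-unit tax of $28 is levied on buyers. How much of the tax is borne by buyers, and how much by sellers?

Pre-tax equilibrium: P* = 824/13, Q* = 1532/13.
Tax on buyers shifts demand to Qd = 308 − 3(P + 28) = 224 - 3P.
224 - 3P = -104 + 3.5P gives seller price Ps = 656/13; buyers pay Pb = 656/13 + 28 = 1020/13.
New quantity: Q = 308 − 3(1020/13) = 944/13.
Buyer burden = 1020/13 − 824/13 = 196/13; seller burden = 824/13 − 656/13 = 168/13.

Buyers bear 196/13, sellers bear 168/13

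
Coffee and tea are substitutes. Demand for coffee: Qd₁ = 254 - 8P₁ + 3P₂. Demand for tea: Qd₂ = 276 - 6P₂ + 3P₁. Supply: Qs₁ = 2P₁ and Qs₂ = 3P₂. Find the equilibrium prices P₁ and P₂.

P₁ = 346/9, P₂ = 1174/27

Market 1: 254 - 8P₁ + 3P₂ = 2P₁ → 10P₁ - 3P₂ = 254.
Market 2: 9P₂ - 3P₁ = 276.
Eliminating P₂: 9×(1) + 3×(2) gives 81P₁ = 3114, so P₁ = 346/9.
Back-substitute into (2): P₂ = (276 + 3×346/9) / 9 = 1174/27.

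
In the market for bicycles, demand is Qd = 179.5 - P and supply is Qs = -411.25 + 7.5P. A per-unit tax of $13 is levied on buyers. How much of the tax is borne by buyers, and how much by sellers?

Buyers bear 195/17, sellers bear 26/17

Pre-tax equilibrium: P* = 69.5, Q* = 110.
Tax on buyers shifts demand to Qd = 179.5 − 1(P + 13) = 166.5 - P.
166.5 - P = -411.25 + 7.5P gives seller price Ps = 2311/34; buyers pay Pb = 2311/34 + 13 = 2753/34.
New quantity: Q = 179.5 − 1(2753/34) = 1675/17.
Buyer burden = 2753/34 − 69.5 = 195/17; seller burden = 69.5 − 2311/34 = 26/17.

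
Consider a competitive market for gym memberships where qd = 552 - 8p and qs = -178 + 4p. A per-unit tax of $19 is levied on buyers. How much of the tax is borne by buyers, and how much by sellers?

Buyers bear 19/3, sellers bear 38/3

Pre-tax equilibrium: p* = 365/6, q* = 196/3.
Tax on buyers shifts demand to qd = 552 − 8(p + 19) = 400 - 8p.
400 - 8p = -178 + 4p gives seller price ps = 289/6; buyers pay pb = 289/6 + 19 = 403/6.
New quantity: q = 552 − 8(403/6) = 44/3.
Buyer burden = 403/6 − 365/6 = 19/3; seller burden = 365/6 − 289/6 = 38/3.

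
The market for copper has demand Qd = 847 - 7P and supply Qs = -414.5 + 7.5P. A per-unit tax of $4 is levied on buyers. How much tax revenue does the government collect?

Pre-tax equilibrium: P* = 87, Q* = 238.
Tax on buyers shifts demand to Qd = 847 − 7(P + 4) = 819 - 7P.
819 - 7P = -414.5 + 7.5P gives seller price Ps = 2467/29; buyers pay Pb = 2467/29 + 4 = 2583/29.
New quantity: Q = 847 − 7(2583/29) = 6482/29.
Revenue = 4 × 6482/29 = 25928/29.

Tax revenue = 25928/29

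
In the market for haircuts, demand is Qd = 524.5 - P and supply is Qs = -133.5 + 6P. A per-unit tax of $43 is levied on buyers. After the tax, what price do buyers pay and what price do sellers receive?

Pre-tax equilibrium: P* = 94, Q* = 430.5.
Tax on buyers shifts demand to Qd = 524.5 − 1(P + 43) = 481.5 - P.
481.5 - P = -133.5 + 6P gives seller price Ps = 615/7; buyers pay Pb = 615/7 + 43 = 916/7.
New quantity: Q = 524.5 − 1(916/7) = 5511/14.

Buyers pay 916/7, sellers receive 615/7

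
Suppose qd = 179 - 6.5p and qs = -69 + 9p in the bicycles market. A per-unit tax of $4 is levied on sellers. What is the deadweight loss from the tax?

Deadweight loss = 936/31

Pre-tax equilibrium: p* = 16, q* = 75.
Tax on sellers shifts supply to qs = -69 + 9(p − 4) = -105 + 9p.
179 - 6.5p = -105 + 9p gives buyer price pb = 568/31; sellers receive ps = 568/31 − 4 = 444/31.
New quantity: q = 179 − 6.5(568/31) = 1857/31.
DWL = ½ × 4 × (75 − 1857/31) = 936/31.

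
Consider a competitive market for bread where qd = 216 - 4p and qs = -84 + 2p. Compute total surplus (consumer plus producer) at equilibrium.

Equilibrium: 216 - 4p = -84 + 2p gives p* = 50, q* = 16.
Demand choke price: p = 54; supply starts at p = 42.
CS = ½(54 − 50)(16) = 32; PS = ½(50 − 42)(16) = 64.

Total surplus = 96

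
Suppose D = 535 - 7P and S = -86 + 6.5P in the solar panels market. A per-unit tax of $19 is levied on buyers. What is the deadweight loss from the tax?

Deadweight loss = 32851/54

Pre-tax equilibrium: P* = 46, Q* = 213.
Tax on buyers shifts demand to D = 535 − 7(P + 19) = 402 - 7P.
402 - 7P = -86 + 6.5P gives seller price Ps = 976/27; buyers pay Pb = 976/27 + 19 = 1489/27.
New quantity: Q = 535 − 7(1489/27) = 4022/27.
DWL = ½ × 19 × (213 − 4022/27) = 32851/54.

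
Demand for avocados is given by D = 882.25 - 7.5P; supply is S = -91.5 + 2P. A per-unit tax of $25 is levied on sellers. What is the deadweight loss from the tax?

Deadweight loss = 9375/19

Pre-tax equilibrium: P* = 102.5, Q* = 113.5.
Tax on sellers shifts supply to S = -91.5 + 2(P − 25) = -141.5 + 2P.
882.25 - 7.5P = -141.5 + 2P gives buyer price Pb = 4095/38; sellers receive Ps = 4095/38 − 25 = 3145/38.
New quantity: Q = 882.25 − 7.5(4095/38) = 2813/38.
DWL = ½ × 25 × (113.5 − 2813/38) = 9375/19.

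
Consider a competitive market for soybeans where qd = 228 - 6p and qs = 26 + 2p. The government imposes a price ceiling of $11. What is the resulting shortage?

Shortage = 114

Equilibrium price would be p* = 25.25, so the ceiling at 11 binds.
At p = 11: qd = 228 − 6(11) = 162, qs = 26 + 2(11) = 48.
Shortage = 162 − 48 = 114.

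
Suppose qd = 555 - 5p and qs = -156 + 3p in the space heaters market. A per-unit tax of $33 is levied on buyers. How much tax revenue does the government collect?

Tax revenue = 1608.75

Pre-tax equilibrium: p* = 88.875, q* = 110.625.
Tax on buyers shifts demand to qd = 555 − 5(p + 33) = 390 - 5p.
390 - 5p = -156 + 3p gives seller price ps = 68.25; buyers pay pb = 68.25 + 33 = 101.25.
New quantity: q = 555 − 5(101.25) = 48.75.
Revenue = 33 × 48.75 = 1608.75.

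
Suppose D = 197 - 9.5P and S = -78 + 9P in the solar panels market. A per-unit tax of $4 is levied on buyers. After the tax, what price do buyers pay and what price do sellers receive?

Pre-tax equilibrium: P* = 550/37, Q* = 2064/37.
Tax on buyers shifts demand to D = 197 − 9.5(P + 4) = 159 - 9.5P.
159 - 9.5P = -78 + 9P gives seller price Ps = 474/37; buyers pay Pb = 474/37 + 4 = 622/37.
New quantity: Q = 197 − 9.5(622/37) = 1380/37.

Buyers pay 622/37, sellers receive 474/37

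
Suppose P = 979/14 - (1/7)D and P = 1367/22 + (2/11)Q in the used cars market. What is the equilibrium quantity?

Q* = 24

Set the two price expressions equal: 979/14 - (1/7)Q = 1367/22 + (2/11)Q.
600/77 = (25/77)Q, so Q* = 24.
P* = 979/14 − (1/7)(24) = 66.5.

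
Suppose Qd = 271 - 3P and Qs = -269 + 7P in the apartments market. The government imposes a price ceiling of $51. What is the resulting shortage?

Shortage = 30

Equilibrium price would be P* = 54, so the ceiling at 51 binds.
At P = 51: Qd = 271 − 3(51) = 118, Qs = -269 + 7(51) = 88.
Shortage = 118 − 88 = 30.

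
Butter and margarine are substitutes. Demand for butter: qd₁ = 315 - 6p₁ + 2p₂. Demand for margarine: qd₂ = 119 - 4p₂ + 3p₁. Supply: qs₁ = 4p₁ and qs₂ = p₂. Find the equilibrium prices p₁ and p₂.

p₁ = 1813/44, p₂ = 2135/44

Market 1: 315 - 6p₁ + 2p₂ = 4p₁ → 10p₁ - 2p₂ = 315.
Market 2: 5p₂ - 3p₁ = 119.
Eliminating p₂: 5×(1) + 2×(2) gives 44p₁ = 1813, so p₁ = 1813/44.
Back-substitute into (2): p₂ = (119 + 3×1813/44) / 5 = 2135/44.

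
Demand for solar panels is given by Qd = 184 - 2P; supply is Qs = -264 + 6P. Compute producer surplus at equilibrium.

Equilibrium: 184 - 2P = -264 + 6P gives P* = 56, Q* = 72.
Supply starts at P = 44 (where Qs = 0).
PS = ½(56 − 44)(72) = 432.

Producer surplus = 432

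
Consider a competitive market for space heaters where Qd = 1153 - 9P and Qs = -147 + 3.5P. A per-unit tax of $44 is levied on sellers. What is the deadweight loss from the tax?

Pre-tax equilibrium: P* = 104, Q* = 217.
Tax on sellers shifts supply to Qs = -147 + 3.5(P − 44) = -301 + 3.5P.
1153 - 9P = -301 + 3.5P gives buyer price Pb = 116.32; sellers receive Ps = 116.32 − 44 = 72.32.
New quantity: Q = 1153 − 9(116.32) = 106.12.
DWL = ½ × 44 × (217 − 106.12) = 2439.36.

Deadweight loss = 2439.36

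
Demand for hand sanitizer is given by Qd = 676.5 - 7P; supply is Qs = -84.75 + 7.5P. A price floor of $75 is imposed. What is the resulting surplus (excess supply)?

Equilibrium price would be P* = 52.5, so the floor at 75 binds.
At P = 75: Qd = 151.5, Qs = 477.75.
Surplus = 477.75 − 151.5 = 326.25.

Surplus = 326.25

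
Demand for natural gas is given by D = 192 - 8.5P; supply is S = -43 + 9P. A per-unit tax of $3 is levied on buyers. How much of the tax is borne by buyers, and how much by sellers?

Pre-tax equilibrium: P* = 94/7, Q* = 545/7.
Tax on buyers shifts demand to D = 192 − 8.5(P + 3) = 166.5 - 8.5P.
166.5 - 8.5P = -43 + 9P gives seller price Ps = 419/35; buyers pay Pb = 419/35 + 3 = 524/35.
New quantity: Q = 192 − 8.5(524/35) = 2266/35.
Buyer burden = 524/35 − 94/7 = 54/35; seller burden = 94/7 − 419/35 = 51/35.

Buyers bear 54/35, sellers bear 51/35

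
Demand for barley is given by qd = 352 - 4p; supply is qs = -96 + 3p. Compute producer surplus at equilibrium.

Producer surplus = 1536

Equilibrium: 352 - 4p = -96 + 3p gives p* = 64, q* = 96.
Supply starts at p = 32 (where qs = 0).
PS = ½(64 − 32)(96) = 1536.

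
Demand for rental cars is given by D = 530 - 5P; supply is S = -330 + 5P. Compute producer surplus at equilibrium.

Producer surplus = 1000

Equilibrium: 530 - 5P = -330 + 5P gives P* = 86, Q* = 100.
Supply starts at P = 66 (where S = 0).
PS = ½(86 − 66)(100) = 1000.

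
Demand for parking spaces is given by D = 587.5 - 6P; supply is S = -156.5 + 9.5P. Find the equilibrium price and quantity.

P* = 48, Q* = 299.5

Set D = S: 587.5 - 6P = -156.5 + 9.5P.
744 = 15.5P, so P* = 48.
Q* = 587.5 − 6(48) = 299.5.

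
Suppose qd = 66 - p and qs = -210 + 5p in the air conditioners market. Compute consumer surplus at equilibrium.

Consumer surplus = 200

Equilibrium: 66 - p = -210 + 5p gives p* = 46, q* = 20.
Demand choke price (qd = 0): p = 66.
CS = ½(66 − 46)(20) = 200.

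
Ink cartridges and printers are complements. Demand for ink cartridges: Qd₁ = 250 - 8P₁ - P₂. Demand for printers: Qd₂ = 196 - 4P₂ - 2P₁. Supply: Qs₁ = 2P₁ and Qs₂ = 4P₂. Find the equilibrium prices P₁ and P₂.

P₁ = 902/39, P₂ = 730/39

Market 1: 250 - 8P₁ - P₂ = 2P₁ → 10P₁ + P₂ = 250.
Market 2: 8P₂ + 2P₁ = 196.
Eliminating P₂: 8×(1) − 1×(2) gives 78P₁ = 1804, so P₁ = 902/39.
Back-substitute into (2): P₂ = (196 − 2×902/39) / 8 = 730/39.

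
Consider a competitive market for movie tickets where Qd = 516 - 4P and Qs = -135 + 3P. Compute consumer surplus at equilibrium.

Equilibrium: 516 - 4P = -135 + 3P gives P* = 93, Q* = 144.
Demand choke price (Qd = 0): P = 129.
CS = ½(129 − 93)(144) = 2592.

Consumer surplus = 2592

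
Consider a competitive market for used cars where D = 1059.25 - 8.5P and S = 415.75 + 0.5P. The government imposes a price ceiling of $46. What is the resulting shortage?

Equilibrium price would be P* = 71.5, so the ceiling at 46 binds.
At P = 46: D = 1059.25 − 8.5(46) = 668.25, S = 415.75 + 0.5(46) = 438.75.
Shortage = 668.25 − 438.75 = 229.5.

Shortage = 229.5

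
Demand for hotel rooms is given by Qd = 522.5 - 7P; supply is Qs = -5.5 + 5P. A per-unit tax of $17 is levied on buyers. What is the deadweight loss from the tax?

Pre-tax equilibrium: P* = 44, Q* = 214.5.
Tax on buyers shifts demand to Qd = 522.5 − 7(P + 17) = 403.5 - 7P.
403.5 - 7P = -5.5 + 5P gives seller price Ps = 409/12; buyers pay Pb = 409/12 + 17 = 613/12.
New quantity: Q = 522.5 − 7(613/12) = 1979/12.
DWL = ½ × 17 × (214.5 − 1979/12) = 10115/24.

Deadweight loss = 10115/24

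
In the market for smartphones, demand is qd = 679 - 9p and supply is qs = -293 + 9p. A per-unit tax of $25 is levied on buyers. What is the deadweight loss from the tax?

Pre-tax equilibrium: p* = 54, q* = 193.
Tax on buyers shifts demand to qd = 679 − 9(p + 25) = 454 - 9p.
454 - 9p = -293 + 9p gives seller price ps = 41.5; buyers pay pb = 41.5 + 25 = 66.5.
New quantity: q = 679 − 9(66.5) = 80.5.
DWL = ½ × 25 × (193 − 80.5) = 1406.25.

Deadweight loss = 1406.25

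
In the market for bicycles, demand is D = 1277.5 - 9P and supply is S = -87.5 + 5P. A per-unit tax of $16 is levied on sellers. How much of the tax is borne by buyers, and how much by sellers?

Pre-tax equilibrium: P* = 97.5, Q* = 400.
Tax on sellers shifts supply to S = -87.5 + 5(P − 16) = -167.5 + 5P.
1277.5 - 9P = -167.5 + 5P gives buyer price Pb = 1445/14; sellers receive Ps = 1445/14 − 16 = 1221/14.
New quantity: Q = 1277.5 − 9(1445/14) = 2440/7.
Buyer burden = 1445/14 − 97.5 = 40/7; seller burden = 97.5 − 1221/14 = 72/7.

Buyers bear 40/7, sellers bear 72/7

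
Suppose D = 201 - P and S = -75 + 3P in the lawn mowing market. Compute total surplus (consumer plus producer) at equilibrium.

Total surplus = 11616

Equilibrium: 201 - P = -75 + 3P gives P* = 69, Q* = 132.
Demand choke price: P = 201; supply starts at P = 25.
CS = ½(201 − 69)(132) = 8712; PS = ½(69 − 25)(132) = 2904.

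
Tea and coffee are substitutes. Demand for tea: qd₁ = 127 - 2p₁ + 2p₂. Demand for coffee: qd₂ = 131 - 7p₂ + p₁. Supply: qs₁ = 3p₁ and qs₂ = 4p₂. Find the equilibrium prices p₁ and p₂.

p₁ = 1659/53, p₂ = 782/53

Market 1: 127 - 2p₁ + 2p₂ = 3p₁ → 5p₁ - 2p₂ = 127.
Market 2: 11p₂ - p₁ = 131.
Eliminating p₂: 11×(1) + 2×(2) gives 53p₁ = 1659, so p₁ = 1659/53.
Back-substitute into (2): p₂ = (131 + 1×1659/53) / 11 = 782/53.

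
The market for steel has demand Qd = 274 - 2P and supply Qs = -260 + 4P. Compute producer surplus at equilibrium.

Producer surplus = 1152

Equilibrium: 274 - 2P = -260 + 4P gives P* = 89, Q* = 96.
Supply starts at P = 65 (where Qs = 0).
PS = ½(89 − 65)(96) = 1152.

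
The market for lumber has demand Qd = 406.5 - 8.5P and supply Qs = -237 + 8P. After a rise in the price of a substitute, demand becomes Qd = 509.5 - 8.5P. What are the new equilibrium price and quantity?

P' = 1493/33, Q' = 4123/33

Original equilibrium: P* = 39, Q* = 75.
New equilibrium: 509.5 - 8.5P = -237 + 8P, so 746.5 = 16.5P and P' = 1493/33; Q' = 509.5 − 8.5(1493/33) = 4123/33.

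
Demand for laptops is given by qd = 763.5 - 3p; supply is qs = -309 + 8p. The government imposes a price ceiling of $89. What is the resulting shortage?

Shortage = 93.5

Equilibrium price would be p* = 97.5, so the ceiling at 89 binds.
At p = 89: qd = 763.5 − 3(89) = 496.5, qs = -309 + 8(89) = 403.
Shortage = 496.5 − 403 = 93.5.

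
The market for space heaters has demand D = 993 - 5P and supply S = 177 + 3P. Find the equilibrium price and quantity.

P* = 102, Q* = 483

Set D = S: 993 - 5P = 177 + 3P.
816 = 8P, so P* = 102.
Q* = 993 − 5(102) = 483.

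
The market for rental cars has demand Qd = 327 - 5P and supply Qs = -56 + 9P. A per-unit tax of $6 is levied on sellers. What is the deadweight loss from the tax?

Pre-tax equilibrium: P* = 383/14, Q* = 2663/14.
Tax on sellers shifts supply to Qs = -56 + 9(P − 6) = -110 + 9P.
327 - 5P = -110 + 9P gives buyer price Pb = 437/14; sellers receive Ps = 437/14 − 6 = 353/14.
New quantity: Q = 327 − 5(437/14) = 2393/14.
DWL = ½ × 6 × (2663/14 − 2393/14) = 405/7.

Deadweight loss = 405/7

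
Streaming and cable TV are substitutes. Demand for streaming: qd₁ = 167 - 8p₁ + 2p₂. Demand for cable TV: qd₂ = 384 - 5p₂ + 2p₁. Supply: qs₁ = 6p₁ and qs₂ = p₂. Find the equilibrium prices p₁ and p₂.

p₁ = 22.125, p₂ = 71.375

Market 1: 167 - 8p₁ + 2p₂ = 6p₁ → 14p₁ - 2p₂ = 167.
Market 2: 6p₂ - 2p₁ = 384.
Eliminating p₂: 6×(1) + 2×(2) gives 80p₁ = 1770, so p₁ = 22.125.
Back-substitute into (2): p₂ = (384 + 2×22.125) / 6 = 71.375.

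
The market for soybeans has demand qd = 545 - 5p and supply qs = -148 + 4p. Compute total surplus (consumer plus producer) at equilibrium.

Total surplus = 5760

Equilibrium: 545 - 5p = -148 + 4p gives p* = 77, q* = 160.
Demand choke price: p = 109; supply starts at p = 37.
CS = ½(109 − 77)(160) = 2560; PS = ½(77 − 37)(160) = 3200.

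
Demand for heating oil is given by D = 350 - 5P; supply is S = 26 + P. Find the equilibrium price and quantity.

P* = 54, Q* = 80

Set D = S: 350 - 5P = 26 + P.
324 = 6P, so P* = 54.
Q* = 350 − 5(54) = 80.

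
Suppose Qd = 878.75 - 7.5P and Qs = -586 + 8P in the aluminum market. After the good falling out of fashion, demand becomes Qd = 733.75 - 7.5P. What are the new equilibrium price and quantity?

P' = 5279/62, Q' = 2950/31

Original equilibrium: P* = 94.5, Q* = 170.
New equilibrium: 733.75 - 7.5P = -586 + 8P, so 1319.75 = 15.5P and P' = 5279/62; Q' = 733.75 − 7.5(5279/62) = 2950/31.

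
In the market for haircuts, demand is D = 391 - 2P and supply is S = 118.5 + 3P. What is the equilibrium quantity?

Set D = S: 391 - 2P = 118.5 + 3P.
272.5 = 5P, so P* = 54.5.
Q* = 391 − 2(54.5) = 282.

Q* = 282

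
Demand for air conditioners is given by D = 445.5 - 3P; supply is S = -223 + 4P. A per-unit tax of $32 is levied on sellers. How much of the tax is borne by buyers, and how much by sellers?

Buyers bear 128/7, sellers bear 96/7

Pre-tax equilibrium: P* = 95.5, Q* = 159.
Tax on sellers shifts supply to S = -223 + 4(P − 32) = -351 + 4P.
445.5 - 3P = -351 + 4P gives buyer price Pb = 1593/14; sellers receive Ps = 1593/14 − 32 = 1145/14.
New quantity: Q = 445.5 − 3(1593/14) = 729/7.
Buyer burden = 1593/14 − 95.5 = 128/7; seller burden = 95.5 − 1145/14 = 96/7.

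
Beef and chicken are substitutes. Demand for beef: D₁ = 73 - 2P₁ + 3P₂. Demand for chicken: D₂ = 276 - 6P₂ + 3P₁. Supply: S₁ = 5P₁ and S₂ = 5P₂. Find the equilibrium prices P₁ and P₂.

Market 1: 73 - 2P₁ + 3P₂ = 5P₁ → 7P₁ - 3P₂ = 73.
Market 2: 11P₂ - 3P₁ = 276.
Eliminating P₂: 11×(1) + 3×(2) gives 68P₁ = 1631, so P₁ = 1631/68.
Back-substitute into (2): P₂ = (276 + 3×1631/68) / 11 = 2151/68.

P₁ = 1631/68, P₂ = 2151/68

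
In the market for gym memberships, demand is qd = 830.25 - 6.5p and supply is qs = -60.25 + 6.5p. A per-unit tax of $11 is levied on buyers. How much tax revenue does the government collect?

Pre-tax equilibrium: p* = 68.5, q* = 385.
Tax on buyers shifts demand to qd = 830.25 − 6.5(p + 11) = 758.75 - 6.5p.
758.75 - 6.5p = -60.25 + 6.5p gives seller price ps = 63; buyers pay pb = 63 + 11 = 74.
New quantity: q = 830.25 − 6.5(74) = 349.25.
Revenue = 11 × 349.25 = 3841.75.

Tax revenue = 3841.75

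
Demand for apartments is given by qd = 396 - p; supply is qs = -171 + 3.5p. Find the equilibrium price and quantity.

Set qd = qs: 396 - p = -171 + 3.5p.
567 = 4.5p, so p* = 126.
q* = 396 − 1(126) = 270.

p* = 126, q* = 270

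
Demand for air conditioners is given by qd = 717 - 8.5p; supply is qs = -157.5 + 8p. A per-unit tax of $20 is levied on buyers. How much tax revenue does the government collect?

Tax revenue = 121490/33

Pre-tax equilibrium: p* = 53, q* = 266.5.
Tax on buyers shifts demand to qd = 717 − 8.5(p + 20) = 547 - 8.5p.
547 - 8.5p = -157.5 + 8p gives seller price ps = 1409/33; buyers pay pb = 1409/33 + 20 = 2069/33.
New quantity: q = 717 − 8.5(2069/33) = 12149/66.
Revenue = 20 × 12149/66 = 121490/33.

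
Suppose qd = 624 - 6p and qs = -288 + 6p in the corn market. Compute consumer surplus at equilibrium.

Equilibrium: 624 - 6p = -288 + 6p gives p* = 76, q* = 168.
Demand choke price (qd = 0): p = 104.
CS = ½(104 − 76)(168) = 2352.

Consumer surplus = 2352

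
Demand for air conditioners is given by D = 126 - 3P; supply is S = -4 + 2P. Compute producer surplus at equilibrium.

Equilibrium: 126 - 3P = -4 + 2P gives P* = 26, Q* = 48.
Supply starts at P = 2 (where S = 0).
PS = ½(26 − 2)(48) = 576.

Producer surplus = 576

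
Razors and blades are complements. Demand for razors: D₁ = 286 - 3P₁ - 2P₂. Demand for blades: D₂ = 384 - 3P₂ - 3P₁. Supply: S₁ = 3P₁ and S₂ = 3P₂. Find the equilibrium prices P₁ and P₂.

P₁ = 31.6, P₂ = 48.2

Market 1: 286 - 3P₁ - 2P₂ = 3P₁ → 6P₁ + 2P₂ = 286.
Market 2: 6P₂ + 3P₁ = 384.
Eliminating P₂: 6×(1) − 2×(2) gives 30P₁ = 948, so P₁ = 31.6.
Back-substitute into (2): P₂ = (384 − 3×31.6) / 6 = 48.2.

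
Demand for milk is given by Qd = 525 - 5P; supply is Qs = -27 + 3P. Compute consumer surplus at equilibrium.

Consumer surplus = 3240

Equilibrium: 525 - 5P = -27 + 3P gives P* = 69, Q* = 180.
Demand choke price (Qd = 0): P = 105.
CS = ½(105 − 69)(180) = 3240.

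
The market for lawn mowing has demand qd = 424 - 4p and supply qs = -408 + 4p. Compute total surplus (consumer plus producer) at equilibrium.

Total surplus = 16

Equilibrium: 424 - 4p = -408 + 4p gives p* = 104, q* = 8.
Demand choke price: p = 106; supply starts at p = 102.
CS = ½(106 − 104)(8) = 8; PS = ½(104 − 102)(8) = 8.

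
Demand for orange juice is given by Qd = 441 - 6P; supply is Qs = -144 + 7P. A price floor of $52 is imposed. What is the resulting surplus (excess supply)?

Equilibrium price would be P* = 45, so the floor at 52 binds.
At P = 52: Qd = 129, Qs = 220.
Surplus = 220 − 129 = 91.

Surplus = 91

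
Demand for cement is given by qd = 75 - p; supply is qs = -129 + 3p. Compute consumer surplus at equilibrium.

Equilibrium: 75 - p = -129 + 3p gives p* = 51, q* = 24.
Demand choke price (qd = 0): p = 75.
CS = ½(75 − 51)(24) = 288.

Consumer surplus = 288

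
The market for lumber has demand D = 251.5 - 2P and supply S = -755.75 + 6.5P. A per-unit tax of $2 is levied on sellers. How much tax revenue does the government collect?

Pre-tax equilibrium: P* = 118.5, Q* = 14.5.
Tax on sellers shifts supply to S = -755.75 + 6.5(P − 2) = -768.75 + 6.5P.
251.5 - 2P = -768.75 + 6.5P gives buyer price Pb = 4081/34; sellers receive Ps = 4081/34 − 2 = 4013/34.
New quantity: Q = 251.5 − 2(4081/34) = 389/34.
Revenue = 2 × 389/34 = 389/17.

Tax revenue = 389/17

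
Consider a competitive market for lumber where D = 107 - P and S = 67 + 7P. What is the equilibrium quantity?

Set D = S: 107 - P = 67 + 7P.
40 = 8P, so P* = 5.
Q* = 107 − 1(5) = 102.

Q* = 102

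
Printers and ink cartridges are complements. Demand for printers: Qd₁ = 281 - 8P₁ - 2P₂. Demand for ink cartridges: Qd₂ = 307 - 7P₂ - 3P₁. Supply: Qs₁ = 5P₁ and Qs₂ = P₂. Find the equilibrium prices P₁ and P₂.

P₁ = 817/49, P₂ = 1574/49

Market 1: 281 - 8P₁ - 2P₂ = 5P₁ → 13P₁ + 2P₂ = 281.
Market 2: 8P₂ + 3P₁ = 307.
Eliminating P₂: 8×(1) − 2×(2) gives 98P₁ = 1634, so P₁ = 817/49.
Back-substitute into (2): P₂ = (307 − 3×817/49) / 8 = 1574/49.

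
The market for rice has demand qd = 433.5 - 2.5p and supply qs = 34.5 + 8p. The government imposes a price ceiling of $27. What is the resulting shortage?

Equilibrium price would be p* = 38, so the ceiling at 27 binds.
At p = 27: qd = 433.5 − 2.5(27) = 366, qs = 34.5 + 8(27) = 250.5.
Shortage = 366 − 250.5 = 115.5.

Shortage = 115.5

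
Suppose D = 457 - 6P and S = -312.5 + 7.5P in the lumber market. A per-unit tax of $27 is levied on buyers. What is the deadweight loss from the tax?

Deadweight loss = 1215

Pre-tax equilibrium: P* = 57, Q* = 115.
Tax on buyers shifts demand to D = 457 − 6(P + 27) = 295 - 6P.
295 - 6P = -312.5 + 7.5P gives seller price Ps = 45; buyers pay Pb = 45 + 27 = 72.
New quantity: Q = 457 − 6(72) = 25.
DWL = ½ × 27 × (115 − 25) = 1215.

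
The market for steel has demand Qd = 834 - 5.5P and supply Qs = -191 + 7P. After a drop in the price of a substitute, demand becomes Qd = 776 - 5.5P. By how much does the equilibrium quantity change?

Original equilibrium: P* = 82, Q* = 383.
New equilibrium: 776 - 5.5P = -191 + 7P, so 967 = 12.5P and P' = 77.36; Q' = 776 − 5.5(77.36) = 350.52.
Change in quantity: 350.52 − 383 = -32.48.

ΔQ = -32.48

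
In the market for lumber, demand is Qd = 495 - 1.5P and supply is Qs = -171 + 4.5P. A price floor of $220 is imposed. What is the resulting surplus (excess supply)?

Equilibrium price would be P* = 111, so the floor at 220 binds.
At P = 220: Qd = 165, Qs = 819.
Surplus = 819 − 165 = 654.

Surplus = 654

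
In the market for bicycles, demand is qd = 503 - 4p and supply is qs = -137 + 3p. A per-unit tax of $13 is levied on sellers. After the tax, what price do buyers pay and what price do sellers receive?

Pre-tax equilibrium: p* = 640/7, q* = 961/7.
Tax on sellers shifts supply to qs = -137 + 3(p − 13) = -176 + 3p.
503 - 4p = -176 + 3p gives buyer price pb = 97; sellers receive ps = 97 − 13 = 84.
New quantity: q = 503 − 4(97) = 115.

Buyers pay $97, sellers receive $84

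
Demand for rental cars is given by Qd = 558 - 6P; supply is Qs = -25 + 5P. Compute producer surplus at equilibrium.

Equilibrium: 558 - 6P = -25 + 5P gives P* = 53, Q* = 240.
Supply starts at P = 5 (where Qs = 0).
PS = ½(53 − 5)(240) = 5760.

Producer surplus = 5760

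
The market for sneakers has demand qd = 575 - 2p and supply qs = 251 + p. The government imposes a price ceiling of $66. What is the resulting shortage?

Shortage = 126

Equilibrium price would be p* = 108, so the ceiling at 66 binds.
At p = 66: qd = 575 − 2(66) = 443, qs = 251 + 1(66) = 317.
Shortage = 443 − 317 = 126.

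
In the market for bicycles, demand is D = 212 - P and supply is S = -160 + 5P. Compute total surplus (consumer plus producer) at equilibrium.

Equilibrium: 212 - P = -160 + 5P gives P* = 62, Q* = 150.
Demand choke price: P = 212; supply starts at P = 32.
CS = ½(212 − 62)(150) = 11250; PS = ½(62 − 32)(150) = 2250.

Total surplus = 13500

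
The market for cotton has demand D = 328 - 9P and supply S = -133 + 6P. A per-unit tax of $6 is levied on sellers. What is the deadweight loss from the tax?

Deadweight loss = 64.8

Pre-tax equilibrium: P* = 461/15, Q* = 51.4.
Tax on sellers shifts supply to S = -133 + 6(P − 6) = -169 + 6P.
328 - 9P = -169 + 6P gives buyer price Pb = 497/15; sellers receive Ps = 497/15 − 6 = 407/15.
New quantity: Q = 328 − 9(497/15) = 29.8.
DWL = ½ × 6 × (51.4 − 29.8) = 64.8.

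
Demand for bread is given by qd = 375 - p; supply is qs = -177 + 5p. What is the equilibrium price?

Set qd = qs: 375 - p = -177 + 5p.
552 = 6p, so p* = 92.
q* = 375 − 1(92) = 283.

p* = 92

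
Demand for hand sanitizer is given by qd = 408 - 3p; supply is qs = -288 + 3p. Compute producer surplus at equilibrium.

Producer surplus = 600

Equilibrium: 408 - 3p = -288 + 3p gives p* = 116, q* = 60.
Supply starts at p = 96 (where qs = 0).
PS = ½(116 − 96)(60) = 600.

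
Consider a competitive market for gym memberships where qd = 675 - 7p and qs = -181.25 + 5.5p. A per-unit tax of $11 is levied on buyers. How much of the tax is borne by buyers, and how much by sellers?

Pre-tax equilibrium: p* = 68.5, q* = 195.5.
Tax on buyers shifts demand to qd = 675 − 7(p + 11) = 598 - 7p.
598 - 7p = -181.25 + 5.5p gives seller price ps = 62.34; buyers pay pb = 62.34 + 11 = 73.34.
New quantity: q = 675 − 7(73.34) = 161.62.
Buyer burden = 73.34 − 68.5 = 4.84; seller burden = 68.5 − 62.34 = 6.16.

Buyers bear $4.84, sellers bear $6.16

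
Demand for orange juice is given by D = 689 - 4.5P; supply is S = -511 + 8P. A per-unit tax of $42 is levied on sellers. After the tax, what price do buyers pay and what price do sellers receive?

Buyers pay $122.88, sellers receive $80.88

Pre-tax equilibrium: P* = 96, Q* = 257.
Tax on sellers shifts supply to S = -511 + 8(P − 42) = -847 + 8P.
689 - 4.5P = -847 + 8P gives buyer price Pb = 122.88; sellers receive Ps = 122.88 − 42 = 80.88.
New quantity: Q = 689 − 4.5(122.88) = 136.04.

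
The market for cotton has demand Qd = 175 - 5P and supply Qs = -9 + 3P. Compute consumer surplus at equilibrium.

Consumer surplus = 360

Equilibrium: 175 - 5P = -9 + 3P gives P* = 23, Q* = 60.
Demand choke price (Qd = 0): P = 35.
CS = ½(35 − 23)(60) = 360.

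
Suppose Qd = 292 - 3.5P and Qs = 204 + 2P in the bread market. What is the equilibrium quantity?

Q* = 236

Set Qd = Qs: 292 - 3.5P = 204 + 2P.
88 = 5.5P, so P* = 16.
Q* = 292 − 3.5(16) = 236.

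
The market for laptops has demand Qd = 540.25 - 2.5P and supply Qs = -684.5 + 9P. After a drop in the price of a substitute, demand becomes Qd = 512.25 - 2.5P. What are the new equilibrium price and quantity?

Original equilibrium: P* = 106.5, Q* = 274.
New equilibrium: 512.25 - 2.5P = -684.5 + 9P, so 1196.75 = 11.5P and P' = 4787/46; Q' = 512.25 − 2.5(4787/46) = 5798/23.

P' = 4787/46, Q' = 5798/23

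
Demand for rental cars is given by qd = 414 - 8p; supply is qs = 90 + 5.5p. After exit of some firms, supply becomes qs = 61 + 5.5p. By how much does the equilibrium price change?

Δp = 58/27

Original equilibrium: p* = 24, q* = 222.
New equilibrium: 414 - 8p = 61 + 5.5p, so 353 = 13.5p and p' = 706/27; q' = 414 − 8(706/27) = 5530/27.
Change in price: 706/27 − 24 = 58/27.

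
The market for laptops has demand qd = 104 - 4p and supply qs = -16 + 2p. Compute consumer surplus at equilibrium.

Consumer surplus = 72

Equilibrium: 104 - 4p = -16 + 2p gives p* = 20, q* = 24.
Demand choke price (qd = 0): p = 26.
CS = ½(26 − 20)(24) = 72.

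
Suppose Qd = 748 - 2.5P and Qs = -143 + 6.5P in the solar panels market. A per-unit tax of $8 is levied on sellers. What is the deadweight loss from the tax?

Deadweight loss = 520/9

Pre-tax equilibrium: P* = 99, Q* = 500.5.
Tax on sellers shifts supply to Qs = -143 + 6.5(P − 8) = -195 + 6.5P.
748 - 2.5P = -195 + 6.5P gives buyer price Pb = 943/9; sellers receive Ps = 943/9 − 8 = 871/9.
New quantity: Q = 748 − 2.5(943/9) = 8749/18.
DWL = ½ × 8 × (500.5 − 8749/18) = 520/9.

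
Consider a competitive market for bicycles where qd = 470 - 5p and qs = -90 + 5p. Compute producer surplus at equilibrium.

Equilibrium: 470 - 5p = -90 + 5p gives p* = 56, q* = 190.
Supply starts at p = 18 (where qs = 0).
PS = ½(56 − 18)(190) = 3610.

Producer surplus = 3610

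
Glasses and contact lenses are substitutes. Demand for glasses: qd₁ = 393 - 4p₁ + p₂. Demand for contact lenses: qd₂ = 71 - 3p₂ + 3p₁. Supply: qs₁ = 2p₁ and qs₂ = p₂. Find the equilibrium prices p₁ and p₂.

p₁ = 1643/21, p₂ = 535/7

Market 1: 393 - 4p₁ + p₂ = 2p₁ → 6p₁ - p₂ = 393.
Market 2: 4p₂ - 3p₁ = 71.
Eliminating p₂: 4×(1) + 1×(2) gives 21p₁ = 1643, so p₁ = 1643/21.
Back-substitute into (2): p₂ = (71 + 3×1643/21) / 4 = 535/7.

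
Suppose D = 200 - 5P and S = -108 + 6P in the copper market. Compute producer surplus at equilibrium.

Equilibrium: 200 - 5P = -108 + 6P gives P* = 28, Q* = 60.
Supply starts at P = 18 (where S = 0).
PS = ½(28 − 18)(60) = 300.

Producer surplus = 300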